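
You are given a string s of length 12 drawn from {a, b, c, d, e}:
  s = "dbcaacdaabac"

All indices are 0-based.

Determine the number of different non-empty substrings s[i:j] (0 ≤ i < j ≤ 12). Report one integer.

68

rank→(start, suffix):
  0 → (7, 'aabac')
  1 → (3, 'aacdaabac')
  2 → (8, 'abac')
  3 → (10, 'ac')
  4 → (4, 'acdaabac')
  5 → (9, 'bac')
  6 → (1, 'bcaacdaabac')
  7 → (11, 'c')
  8 → (2, 'caacdaabac')
  9 → (5, 'cdaabac')
  10 → (6, 'daabac')
  11 → (0, 'dbcaacdaabac')

SA = [7, 3, 8, 10, 4, 9, 1, 11, 2, 5, 6, 0]
[i] adj suffixes → lcp
  [1] 7/3 → 2 ('aa')
  [2] 3/8 → 1 ('a')
  [3] 8/10 → 1 ('a')
  [4] 10/4 → 2 ('ac')
  [5] 4/9 → 0 ('')
  [6] 9/1 → 1 ('b')
  [7] 1/11 → 0 ('')
  [8] 11/2 → 1 ('c')
  [9] 2/5 → 1 ('c')
  [10] 5/6 → 0 ('')
  [11] 6/0 → 1 ('d')

n(n+1)/2 = 12·13/2 = 78
Σ LCP = 0 + 2 + 1 + 1 + 2 + 0 + 1 + 0 + 1 + 1 + 0 + 1 = 10
distinct = 78 − 10 = 68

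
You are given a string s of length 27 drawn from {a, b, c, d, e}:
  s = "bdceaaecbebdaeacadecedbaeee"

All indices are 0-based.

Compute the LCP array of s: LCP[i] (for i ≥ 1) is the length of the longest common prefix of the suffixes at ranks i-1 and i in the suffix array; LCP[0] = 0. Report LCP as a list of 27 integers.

sorted suffixes:
  #0 SA[0]=4  'aaecbebdaeacadecedbaeee'
  #1 SA[1]=14  'acadecedbaeee'
  #2 SA[2]=16  'adecedbaeee'
  #3 SA[3]=12  'aeacadecedbaeee'
  #4 SA[4]=5  'aecbebdaeacadecedbaeee'
  #5 SA[5]=23  'aeee'
  #6 SA[6]=22  'baeee'
  #7 SA[7]=10  'bdaeacadecedbaeee'
  #8 SA[8]=0  'bdceaaecbebdaeacadecedbaeee'
  #9 SA[9]=8  'bebdaeacadecedbaeee'
  #10 SA[10]=15  'cadecedbaeee'
  #11 SA[11]=7  'cbebdaeacadecedbaeee'
  #12 SA[12]=2  'ceaaecbebdaeacadecedbaeee'
  #13 SA[13]=19  'cedbaeee'
  #14 SA[14]=11  'daeacadecedbaeee'
  #15 SA[15]=21  'dbaeee'
  #16 SA[16]=1  'dceaaecbebdaeacadecedbaeee'
  #17 SA[17]=17  'decedbaeee'
  #18 SA[18]=26  'e'
  #19 SA[19]=3  'eaaecbebdaeacadecedbaeee'
  #20 SA[20]=13  'eacadecedbaeee'
  #21 SA[21]=9  'ebdaeacadecedbaeee'
  #22 SA[22]=6  'ecbebdaeacadecedbaeee'
  #23 SA[23]=18  'ecedbaeee'
  #24 SA[24]=20  'edbaeee'
  #25 SA[25]=25  'ee'
  #26 SA[26]=24  'eee'

SA = [4, 14, 16, 12, 5, 23, 22, 10, 0, 8, 15, 7, 2, 19, 11, 21, 1, 17, 26, 3, 13, 9, 6, 18, 20, 25, 24]
[i] adj suffixes → lcp
  [1] 4/14 → 1 ('a')
  [2] 14/16 → 1 ('a')
  [3] 16/12 → 1 ('a')
  [4] 12/5 → 2 ('ae')
  [5] 5/23 → 2 ('ae')
  [6] 23/22 → 0 ('')
  [7] 22/10 → 1 ('b')
  [8] 10/0 → 2 ('bd')
  [9] 0/8 → 1 ('b')
  [10] 8/15 → 0 ('')
  [11] 15/7 → 1 ('c')
  [12] 7/2 → 1 ('c')
  [13] 2/19 → 2 ('ce')
  [14] 19/11 → 0 ('')
  [15] 11/21 → 1 ('d')
  [16] 21/1 → 1 ('d')
  [17] 1/17 → 1 ('d')
  [18] 17/26 → 0 ('')
  [19] 26/3 → 1 ('e')
  [20] 3/13 → 2 ('ea')
  [21] 13/9 → 1 ('e')
  [22] 9/6 → 1 ('e')
  [23] 6/18 → 2 ('ec')
  [24] 18/20 → 1 ('e')
  [25] 20/25 → 1 ('e')
  [26] 25/24 → 2 ('ee')

[0, 1, 1, 1, 2, 2, 0, 1, 2, 1, 0, 1, 1, 2, 0, 1, 1, 1, 0, 1, 2, 1, 1, 2, 1, 1, 2]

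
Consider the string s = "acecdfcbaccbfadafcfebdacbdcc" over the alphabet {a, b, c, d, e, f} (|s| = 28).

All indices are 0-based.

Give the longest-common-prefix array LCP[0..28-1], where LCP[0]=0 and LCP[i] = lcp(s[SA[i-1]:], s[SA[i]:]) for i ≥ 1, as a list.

[0, 2, 2, 1, 1, 0, 1, 2, 1, 0, 1, 2, 2, 1, 2, 1, 1, 1, 0, 2, 1, 1, 0, 1, 0, 1, 2, 1]

rank | idx | suffix
   0 |  22 | acbdcc
   1 |   8 | accbfadafcfebdacbdcc
   2 |   0 | acecdfcbaccbfadafcfebdacbdcc
   3 |  13 | adafcfebdacbdcc
   4 |  15 | afcfebdacbdcc
   5 |   7 | baccbfadafcfebdacbdcc
   6 |  20 | bdacbdcc
   7 |  24 | bdcc
   8 |  11 | bfadafcfebdacbdcc
   9 |  27 | c
  10 |   6 | cbaccbfadafcfebdacbdcc
  11 |  23 | cbdcc
  12 |  10 | cbfadafcfebdacbdcc
  13 |  26 | cc
  14 |   9 | ccbfadafcfebdacbdcc
  15 |   3 | cdfcbaccbfadafcfebdacbdcc
  16 |   1 | cecdfcbaccbfadafcfebdacbdcc
  17 |  17 | cfebdacbdcc
  18 |  21 | dacbdcc
  19 |  14 | dafcfebdacbdcc
  20 |  25 | dcc
  21 |   4 | dfcbaccbfadafcfebdacbdcc
  22 |  19 | ebdacbdcc
  23 |   2 | ecdfcbaccbfadafcfebdacbdcc
  24 |  12 | fadafcfebdacbdcc
  25 |   5 | fcbaccbfadafcfebdacbdcc
  26 |  16 | fcfebdacbdcc
  27 |  18 | febdacbdcc

SA = [22, 8, 0, 13, 15, 7, 20, 24, 11, 27, 6, 23, 10, 26, 9, 3, 1, 17, 21, 14, 25, 4, 19, 2, 12, 5, 16, 18]
rank  pair      lcp
   1  s[22:],s[8:]  2  'ac'
   2  s[8:],s[0:]  2  'ac'
   3  s[0:],s[13:]  1  'a'
   4  s[13:],s[15:]  1  'a'
   5  s[15:],s[7:]  0  ''
   6  s[7:],s[20:]  1  'b'
   7  s[20:],s[24:]  2  'bd'
   8  s[24:],s[11:]  1  'b'
   9  s[11:],s[27:]  0  ''
  10  s[27:],s[6:]  1  'c'
  11  s[6:],s[23:]  2  'cb'
  12  s[23:],s[10:]  2  'cb'
  13  s[10:],s[26:]  1  'c'
  14  s[26:],s[9:]  2  'cc'
  15  s[9:],s[3:]  1  'c'
  16  s[3:],s[1:]  1  'c'
  17  s[1:],s[17:]  1  'c'
  18  s[17:],s[21:]  0  ''
  19  s[21:],s[14:]  2  'da'
  20  s[14:],s[25:]  1  'd'
  21  s[25:],s[4:]  1  'd'
  22  s[4:],s[19:]  0  ''
  23  s[19:],s[2:]  1  'e'
  24  s[2:],s[12:]  0  ''
  25  s[12:],s[5:]  1  'f'
  26  s[5:],s[16:]  2  'fc'
  27  s[16:],s[18:]  1  'f'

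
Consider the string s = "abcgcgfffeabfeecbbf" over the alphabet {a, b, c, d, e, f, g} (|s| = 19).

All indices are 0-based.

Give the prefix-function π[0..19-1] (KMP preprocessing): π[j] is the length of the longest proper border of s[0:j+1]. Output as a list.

[0, 0, 0, 0, 0, 0, 0, 0, 0, 0, 1, 2, 0, 0, 0, 0, 0, 0, 0]

π[0] = 0
j=1 s[j]='b': π[1]=0 (border '')
j=2 s[j]='c': π[2]=0 (border '')
j=3 s[j]='g': π[3]=0 (border '')
j=4 s[j]='c': π[4]=0 (border '')
j=5 s[j]='g': π[5]=0 (border '')
j=6 s[j]='f': π[6]=0 (border '')
j=7 s[j]='f': π[7]=0 (border '')
j=8 s[j]='f': π[8]=0 (border '')
j=9 s[j]='e': π[9]=0 (border '')
j=10 s[j]='a': π[10]=1 (border 'a')
j=11 s[j]='b': π[11]=2 (border 'ab')
j=12 s[j]='f': k: 2→0; π[12]=0 (border '')
j=13 s[j]='e': π[13]=0 (border '')
j=14 s[j]='e': π[14]=0 (border '')
j=15 s[j]='c': π[15]=0 (border '')
j=16 s[j]='b': π[16]=0 (border '')
j=17 s[j]='b': π[17]=0 (border '')
j=18 s[j]='f': π[18]=0 (border '')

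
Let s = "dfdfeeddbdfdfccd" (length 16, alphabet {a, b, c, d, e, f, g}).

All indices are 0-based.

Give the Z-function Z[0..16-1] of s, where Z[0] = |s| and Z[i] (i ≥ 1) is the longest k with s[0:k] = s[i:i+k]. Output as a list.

[16, 0, 2, 0, 0, 0, 1, 1, 0, 4, 0, 2, 0, 0, 0, 1]

Z[0]=16
i=1: outside box; Z[1]=0
i=2: outside box; Z[2]=2 scan→box=[2,4)
i=3: min(r-i=1, Z[1]=0)=0; Z[3]=0
i=4: outside box; Z[4]=0
i=5: outside box; Z[5]=0
i=6: outside box; Z[6]=1 scan→box=[6,7)
i=7: outside box; Z[7]=1 scan→box=[7,8)
i=8: outside box; Z[8]=0
i=9: outside box; Z[9]=4 scan→box=[9,13)
i=10: min(r-i=3, Z[1]=0)=0; Z[10]=0
i=11: min(r-i=2, Z[2]=2)=2; Z[11]=2
i=12: min(r-i=1, Z[3]=0)=0; Z[12]=0
i=13: outside box; Z[13]=0
i=14: outside box; Z[14]=0
i=15: outside box; Z[15]=1 scan→box=[15,16)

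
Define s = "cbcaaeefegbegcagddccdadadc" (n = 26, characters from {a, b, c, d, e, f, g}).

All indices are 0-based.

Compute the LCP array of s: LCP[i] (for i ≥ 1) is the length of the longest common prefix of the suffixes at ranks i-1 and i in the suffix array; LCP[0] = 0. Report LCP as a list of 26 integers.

[0, 1, 2, 1, 1, 0, 1, 0, 1, 2, 1, 1, 1, 0, 3, 1, 2, 1, 0, 1, 1, 2, 0, 0, 1, 1]

rank | idx | suffix
   0 |   3 | aaeefegbegcagddccdadadc
   1 |  21 | adadc
   2 |  23 | adc
   3 |   4 | aeefegbegcagddccdadadc
   4 |  14 | agddccdadadc
   5 |   1 | bcaaeefegbegcagddccdadadc
   6 |  10 | begcagddccdadadc
   7 |  25 | c
   8 |   2 | caaeefegbegcagddccdadadc
   9 |  13 | cagddccdadadc
  10 |   0 | cbcaaeefegbegcagddccdadadc
  11 |  18 | ccdadadc
  12 |  19 | cdadadc
  13 |  20 | dadadc
  14 |  22 | dadc
  15 |  24 | dc
  16 |  17 | dccdadadc
  17 |  16 | ddccdadadc
  18 |   5 | eefegbegcagddccdadadc
  19 |   6 | efegbegcagddccdadadc
  20 |   8 | egbegcagddccdadadc
  21 |  11 | egcagddccdadadc
  22 |   7 | fegbegcagddccdadadc
  23 |   9 | gbegcagddccdadadc
  24 |  12 | gcagddccdadadc
  25 |  15 | gddccdadadc

SA = [3, 21, 23, 4, 14, 1, 10, 25, 2, 13, 0, 18, 19, 20, 22, 24, 17, 16, 5, 6, 8, 11, 7, 9, 12, 15]
[i] adj suffixes → lcp
  [1] 3/21 → 1 ('a')
  [2] 21/23 → 2 ('ad')
  [3] 23/4 → 1 ('a')
  [4] 4/14 → 1 ('a')
  [5] 14/1 → 0 ('')
  [6] 1/10 → 1 ('b')
  [7] 10/25 → 0 ('')
  [8] 25/2 → 1 ('c')
  [9] 2/13 → 2 ('ca')
  [10] 13/0 → 1 ('c')
  [11] 0/18 → 1 ('c')
  [12] 18/19 → 1 ('c')
  [13] 19/20 → 0 ('')
  [14] 20/22 → 3 ('dad')
  [15] 22/24 → 1 ('d')
  [16] 24/17 → 2 ('dc')
  [17] 17/16 → 1 ('d')
  [18] 16/5 → 0 ('')
  [19] 5/6 → 1 ('e')
  [20] 6/8 → 1 ('e')
  [21] 8/11 → 2 ('eg')
  [22] 11/7 → 0 ('')
  [23] 7/9 → 0 ('')
  [24] 9/12 → 1 ('g')
  [25] 12/15 → 1 ('g')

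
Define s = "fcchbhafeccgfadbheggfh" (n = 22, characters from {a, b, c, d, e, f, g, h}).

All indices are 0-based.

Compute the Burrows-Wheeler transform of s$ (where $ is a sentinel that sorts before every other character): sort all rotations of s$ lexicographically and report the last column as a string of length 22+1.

hfhhdefccafhg$agcgefbcb

rank  rotation                 last
    0  $fcchbhafeccgfadbheggfh  h
    1  adbheggfh$fcchbhafeccgf  f
    2  afeccgfadbheggfh$fcchbh  h
    3  bhafeccgfadbheggfh$fcch  h
    4  bheggfh$fcchbhafeccgfad  d
    5  ccgfadbheggfh$fcchbhafe  e
    6  cchbhafeccgfadbheggfh$f  f
    7  cgfadbheggfh$fcchbhafec  c
    8  chbhafeccgfadbheggfh$fc  c
    9  dbheggfh$fcchbhafeccgfa  a
   10  eccgfadbheggfh$fcchbhaf  f
   11  eggfh$fcchbhafeccgfadbh  h
   12  fadbheggfh$fcchbhafeccg  g
   13  fcchbhafeccgfadbheggfh$  $
   14  feccgfadbheggfh$fcchbha  a
   15  fh$fcchbhafeccgfadbhegg  g
   16  gfadbheggfh$fcchbhafecc  c
   17  gfh$fcchbhafeccgfadbheg  g
   18  ggfh$fcchbhafeccgfadbhe  e
   19  h$fcchbhafeccgfadbheggf  f
   20  hafeccgfadbheggfh$fcchb  b
   21  hbhafeccgfadbheggfh$fcc  c
   22  heggfh$fcchbhafeccgfadb  b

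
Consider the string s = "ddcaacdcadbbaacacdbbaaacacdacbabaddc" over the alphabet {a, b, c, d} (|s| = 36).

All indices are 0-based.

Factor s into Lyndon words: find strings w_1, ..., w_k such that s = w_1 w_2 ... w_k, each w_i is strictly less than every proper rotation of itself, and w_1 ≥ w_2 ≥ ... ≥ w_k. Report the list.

emit factor 1: 'd' (i=0, period=1)
emit factor 2: 'd' (i=1, period=1)
emit factor 3: 'c' (i=2, period=1)
emit factor 4: 'aacdcadbb' (i=3, period=9)
emit factor 5: 'aacacdbb' (i=12, period=8)
emit factor 6: 'aaacacdacbabaddc' (i=20, period=16)

["d", "d", "c", "aacdcadbb", "aacacdbb", "aaacacdacbabaddc"]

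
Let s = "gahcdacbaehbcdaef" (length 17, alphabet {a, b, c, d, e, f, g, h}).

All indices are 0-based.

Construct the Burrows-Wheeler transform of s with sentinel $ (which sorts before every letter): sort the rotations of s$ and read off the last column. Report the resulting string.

rank  rotation            last
    0  $gahcdacbaehbcdaef  f
    1  acbaehbcdaef$gahcd  d
    2  aef$gahcdacbaehbcd  d
    3  aehbcdaef$gahcdacb  b
    4  ahcdacbaehbcdaef$g  g
    5  baehbcdaef$gahcdac  c
    6  bcdaef$gahcdacbaeh  h
    7  cbaehbcdaef$gahcda  a
    8  cdacbaehbcdaef$gah  h
    9  cdaef$gahcdacbaehb  b
   10  dacbaehbcdaef$gahc  c
   11  daef$gahcdacbaehbc  c
   12  ef$gahcdacbaehbcda  a
   13  ehbcdaef$gahcdacba  a
   14  f$gahcdacbaehbcdae  e
   15  gahcdacbaehbcdaef$  $
   16  hbcdaef$gahcdacbae  e
   17  hcdacbaehbcdaef$ga  a

fddbgchahbccaae$ea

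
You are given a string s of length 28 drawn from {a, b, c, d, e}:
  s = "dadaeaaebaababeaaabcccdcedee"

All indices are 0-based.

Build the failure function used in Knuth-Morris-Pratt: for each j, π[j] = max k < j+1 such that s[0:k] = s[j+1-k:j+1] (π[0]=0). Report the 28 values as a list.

[0, 0, 1, 2, 0, 0, 0, 0, 0, 0, 0, 0, 0, 0, 0, 0, 0, 0, 0, 0, 0, 0, 1, 0, 0, 1, 0, 0]

π[0] = 0
j=1 s[j]='a': π[1]=0 (border '')
j=2 s[j]='d': π[2]=1 (border 'd')
j=3 s[j]='a': π[3]=2 (border 'da')
j=4 s[j]='e': k: 2→0; π[4]=0 (border '')
j=5 s[j]='a': π[5]=0 (border '')
j=6 s[j]='a': π[6]=0 (border '')
j=7 s[j]='e': π[7]=0 (border '')
j=8 s[j]='b': π[8]=0 (border '')
j=9 s[j]='a': π[9]=0 (border '')
j=10 s[j]='a': π[10]=0 (border '')
j=11 s[j]='b': π[11]=0 (border '')
j=12 s[j]='a': π[12]=0 (border '')
j=13 s[j]='b': π[13]=0 (border '')
j=14 s[j]='e': π[14]=0 (border '')
j=15 s[j]='a': π[15]=0 (border '')
j=16 s[j]='a': π[16]=0 (border '')
j=17 s[j]='a': π[17]=0 (border '')
j=18 s[j]='b': π[18]=0 (border '')
j=19 s[j]='c': π[19]=0 (border '')
j=20 s[j]='c': π[20]=0 (border '')
j=21 s[j]='c': π[21]=0 (border '')
j=22 s[j]='d': π[22]=1 (border 'd')
j=23 s[j]='c': k: 1→0; π[23]=0 (border '')
j=24 s[j]='e': π[24]=0 (border '')
j=25 s[j]='d': π[25]=1 (border 'd')
j=26 s[j]='e': k: 1→0; π[26]=0 (border '')
j=27 s[j]='e': π[27]=0 (border '')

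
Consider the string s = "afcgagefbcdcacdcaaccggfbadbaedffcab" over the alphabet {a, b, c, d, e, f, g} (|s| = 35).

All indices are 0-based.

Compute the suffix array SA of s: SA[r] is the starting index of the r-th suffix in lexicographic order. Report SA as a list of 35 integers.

[16, 33, 17, 12, 24, 27, 0, 4, 34, 23, 26, 8, 15, 32, 11, 18, 13, 9, 2, 19, 25, 14, 10, 29, 28, 6, 22, 7, 31, 1, 30, 3, 5, 21, 20]

rank | idx | suffix
   0 |  16 | aaccggfbadbaedffcab
   1 |  33 | ab
   2 |  17 | accggfbadbaedffcab
   3 |  12 | acdcaaccggfbadbaedffcab
   4 |  24 | adbaedffcab
   5 |  27 | aedffcab
   6 |   0 | afcgagefbcdcacdcaaccggfbadbaedffcab
   7 |   4 | agefbcdcacdcaaccggfbadbaedffcab
   8 |  34 | b
   9 |  23 | badbaedffcab
  10 |  26 | baedffcab
  11 |   8 | bcdcacdcaaccggfbadbaedffcab
  12 |  15 | caaccggfbadbaedffcab
  13 |  32 | cab
  14 |  11 | cacdcaaccggfbadbaedffcab
  15 |  18 | ccggfbadbaedffcab
  16 |  13 | cdcaaccggfbadbaedffcab
  17 |   9 | cdcacdcaaccggfbadbaedffcab
  18 |   2 | cgagefbcdcacdcaaccggfbadbaedffcab
  19 |  19 | cggfbadbaedffcab
  20 |  25 | dbaedffcab
  21 |  14 | dcaaccggfbadbaedffcab
  22 |  10 | dcacdcaaccggfbadbaedffcab
  23 |  29 | dffcab
  24 |  28 | edffcab
  25 |   6 | efbcdcacdcaaccggfbadbaedffcab
  26 |  22 | fbadbaedffcab
  27 |   7 | fbcdcacdcaaccggfbadbaedffcab
  28 |  31 | fcab
  29 |   1 | fcgagefbcdcacdcaaccggfbadbaedffcab
  30 |  30 | ffcab
  31 |   3 | gagefbcdcacdcaaccggfbadbaedffcab
  32 |   5 | gefbcdcacdcaaccggfbadbaedffcab
  33 |  21 | gfbadbaedffcab
  34 |  20 | ggfbadbaedffcab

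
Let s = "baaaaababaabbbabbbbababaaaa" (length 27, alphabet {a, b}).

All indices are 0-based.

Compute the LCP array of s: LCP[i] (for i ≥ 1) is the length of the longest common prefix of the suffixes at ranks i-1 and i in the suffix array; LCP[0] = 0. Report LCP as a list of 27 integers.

[0, 1, 2, 3, 4, 4, 3, 2, 3, 1, 4, 3, 6, 2, 4, 0, 5, 3, 2, 5, 4, 3, 1, 4, 2, 5, 3]

rank | idx | suffix
   0 |  26 | a
   1 |  25 | aa
   2 |  24 | aaa
   3 |  23 | aaaa
   4 |   1 | aaaaababaabbbabbbbababaaaa
   5 |   2 | aaaababaabbbabbbbababaaaa
   6 |   3 | aaababaabbbabbbbababaaaa
   7 |   4 | aababaabbbabbbbababaaaa
   8 |   9 | aabbbabbbbababaaaa
   9 |  21 | abaaaa
  10 |   7 | abaabbbabbbbababaaaa
  11 |  19 | ababaaaa
  12 |   5 | ababaabbbabbbbababaaaa
  13 |  10 | abbbabbbbababaaaa
  14 |  14 | abbbbababaaaa
  15 |  22 | baaaa
  16 |   0 | baaaaababaabbbabbbbababaaaa
  17 |   8 | baabbbabbbbababaaaa
  18 |  20 | babaaaa
  19 |   6 | babaabbbabbbbababaaaa
  20 |  18 | bababaaaa
  21 |  13 | babbbbababaaaa
  22 |  17 | bbababaaaa
  23 |  12 | bbabbbbababaaaa
  24 |  16 | bbbababaaaa
  25 |  11 | bbbabbbbababaaaa
  26 |  15 | bbbbababaaaa

SA = [26, 25, 24, 23, 1, 2, 3, 4, 9, 21, 7, 19, 5, 10, 14, 22, 0, 8, 20, 6, 18, 13, 17, 12, 16, 11, 15]
i: (SA[i-1],SA[i]) lcp shared
  1: (26,25) 1 'a'
  2: (25,24) 2 'aa'
  3: (24,23) 3 'aaa'
  4: (23,1) 4 'aaaa'
  5: (1,2) 4 'aaaa'
  6: (2,3) 3 'aaa'
  7: (3,4) 2 'aa'
  8: (4,9) 3 'aab'
  9: (9,21) 1 'a'
  10: (21,7) 4 'abaa'
  11: (7,19) 3 'aba'
  12: (19,5) 6 'ababaa'
  13: (5,10) 2 'ab'
  14: (10,14) 4 'abbb'
  15: (14,22) 0 ''
  16: (22,0) 5 'baaaa'
  17: (0,8) 3 'baa'
  18: (8,20) 2 'ba'
  19: (20,6) 5 'babaa'
  20: (6,18) 4 'baba'
  21: (18,13) 3 'bab'
  22: (13,17) 1 'b'
  23: (17,12) 4 'bbab'
  24: (12,16) 2 'bb'
  25: (16,11) 5 'bbbab'
  26: (11,15) 3 'bbb'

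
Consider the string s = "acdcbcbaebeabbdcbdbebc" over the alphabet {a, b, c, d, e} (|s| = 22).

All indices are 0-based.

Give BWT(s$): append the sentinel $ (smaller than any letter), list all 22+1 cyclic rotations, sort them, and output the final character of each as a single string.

ce$bcaeccbedbbddabcbbba

rank  rotation                 last
    0  $acdcbcbaebeabbdcbdbebc  c
    1  abbdcbdbebc$acdcbcbaebe  e
    2  acdcbcbaebeabbdcbdbebc$  $
    3  aebeabbdcbdbebc$acdcbcb  b
    4  baebeabbdcbdbebc$acdcbc  c
    5  bbdcbdbebc$acdcbcbaebea  a
    6  bc$acdcbcbaebeabbdcbdbe  e
    7  bcbaebeabbdcbdbebc$acdc  c
    8  bdbebc$acdcbcbaebeabbdc  c
    9  bdcbdbebc$acdcbcbaebeab  b
   10  beabbdcbdbebc$acdcbcbae  e
   11  bebc$acdcbcbaebeabbdcbd  d
   12  c$acdcbcbaebeabbdcbdbeb  b
   13  cbaebeabbdcbdbebc$acdcb  b
   14  cbcbaebeabbdcbdbebc$acd  d
   15  cbdbebc$acdcbcbaebeabbd  d
   16  cdcbcbaebeabbdcbdbebc$a  a
   17  dbebc$acdcbcbaebeabbdcb  b
   18  dcbcbaebeabbdcbdbebc$ac  c
   19  dcbdbebc$acdcbcbaebeabb  b
   20  eabbdcbdbebc$acdcbcbaeb  b
   21  ebc$acdcbcbaebeabbdcbdb  b
   22  ebeabbdcbdbebc$acdcbcba  a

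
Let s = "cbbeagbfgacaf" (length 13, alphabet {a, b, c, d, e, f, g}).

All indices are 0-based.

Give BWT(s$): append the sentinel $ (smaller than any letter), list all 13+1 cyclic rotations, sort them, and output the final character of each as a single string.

fgcecbga$babfa

rank  rotation        last
    0  $cbbeagbfgacaf  f
    1  acaf$cbbeagbfg  g
    2  af$cbbeagbfgac  c
    3  agbfgacaf$cbbe  e
    4  bbeagbfgacaf$c  c
    5  beagbfgacaf$cb  b
    6  bfgacaf$cbbeag  g
    7  caf$cbbeagbfga  a
    8  cbbeagbfgacaf$  $
    9  eagbfgacaf$cbb  b
   10  f$cbbeagbfgaca  a
   11  fgacaf$cbbeagb  b
   12  gacaf$cbbeagbf  f
   13  gbfgacaf$cbbea  a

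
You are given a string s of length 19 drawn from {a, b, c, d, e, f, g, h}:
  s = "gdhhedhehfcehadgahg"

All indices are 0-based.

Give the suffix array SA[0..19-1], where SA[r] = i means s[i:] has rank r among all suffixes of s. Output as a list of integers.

[13, 16, 10, 14, 5, 1, 4, 11, 7, 9, 18, 15, 0, 12, 3, 6, 8, 17, 2]

rank | idx | suffix
   0 |  13 | adgahg
   1 |  16 | ahg
   2 |  10 | cehadgahg
   3 |  14 | dgahg
   4 |   5 | dhehfcehadgahg
   5 |   1 | dhhedhehfcehadgahg
   6 |   4 | edhehfcehadgahg
   7 |  11 | ehadgahg
   8 |   7 | ehfcehadgahg
   9 |   9 | fcehadgahg
  10 |  18 | g
  11 |  15 | gahg
  12 |   0 | gdhhedhehfcehadgahg
  13 |  12 | hadgahg
  14 |   3 | hedhehfcehadgahg
  15 |   6 | hehfcehadgahg
  16 |   8 | hfcehadgahg
  17 |  17 | hg
  18 |   2 | hhedhehfcehadgahg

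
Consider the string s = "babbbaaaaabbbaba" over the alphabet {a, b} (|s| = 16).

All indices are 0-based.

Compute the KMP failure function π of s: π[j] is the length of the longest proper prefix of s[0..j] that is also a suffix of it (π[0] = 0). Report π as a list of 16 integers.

[0, 0, 1, 1, 1, 2, 0, 0, 0, 0, 1, 1, 1, 2, 3, 2]

π[0] = 0
j=1 s[j]='a': π[1]=0 (border '')
j=2 s[j]='b': π[2]=1 (border 'b')
j=3 s[j]='b': k: 1→0; π[3]=1 (border 'b')
j=4 s[j]='b': k: 1→0; π[4]=1 (border 'b')
j=5 s[j]='a': π[5]=2 (border 'ba')
j=6 s[j]='a': k: 2→0; π[6]=0 (border '')
j=7 s[j]='a': π[7]=0 (border '')
j=8 s[j]='a': π[8]=0 (border '')
j=9 s[j]='a': π[9]=0 (border '')
j=10 s[j]='b': π[10]=1 (border 'b')
j=11 s[j]='b': k: 1→0; π[11]=1 (border 'b')
j=12 s[j]='b': k: 1→0; π[12]=1 (border 'b')
j=13 s[j]='a': π[13]=2 (border 'ba')
j=14 s[j]='b': π[14]=3 (border 'bab')
j=15 s[j]='a': k: 3→1; π[15]=2 (border 'ba')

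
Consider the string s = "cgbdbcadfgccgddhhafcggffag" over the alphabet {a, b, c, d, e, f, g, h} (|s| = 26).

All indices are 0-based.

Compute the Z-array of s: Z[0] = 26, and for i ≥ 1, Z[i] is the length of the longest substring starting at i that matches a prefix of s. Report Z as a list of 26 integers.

Z[0]=26
i=1: i≥r, start 0; Z[1]=0
i=2: i≥r, start 0; Z[2]=0
i=3: i≥r, start 0; Z[3]=0
i=4: i≥r, start 0; Z[4]=0
i=5: i≥r, start 0; Z[5]=1 extend→box=[5,6)
i=6: i≥r, start 0; Z[6]=0
i=7: i≥r, start 0; Z[7]=0
i=8: i≥r, start 0; Z[8]=0
i=9: i≥r, start 0; Z[9]=0
i=10: i≥r, start 0; Z[10]=1 extend→box=[10,11)
i=11: i≥r, start 0; Z[11]=2 extend→box=[11,13)
i=12: min(r-i=1, Z[1]=0)=0; Z[12]=0
i=13: i≥r, start 0; Z[13]=0
i=14: i≥r, start 0; Z[14]=0
i=15: i≥r, start 0; Z[15]=0
i=16: i≥r, start 0; Z[16]=0
i=17: i≥r, start 0; Z[17]=0
i=18: i≥r, start 0; Z[18]=0
i=19: i≥r, start 0; Z[19]=2 extend→box=[19,21)
i=20: min(r-i=1, Z[1]=0)=0; Z[20]=0
i=21: i≥r, start 0; Z[21]=0
i=22: i≥r, start 0; Z[22]=0
i=23: i≥r, start 0; Z[23]=0
i=24: i≥r, start 0; Z[24]=0
i=25: i≥r, start 0; Z[25]=0

[26, 0, 0, 0, 0, 1, 0, 0, 0, 0, 1, 2, 0, 0, 0, 0, 0, 0, 0, 2, 0, 0, 0, 0, 0, 0]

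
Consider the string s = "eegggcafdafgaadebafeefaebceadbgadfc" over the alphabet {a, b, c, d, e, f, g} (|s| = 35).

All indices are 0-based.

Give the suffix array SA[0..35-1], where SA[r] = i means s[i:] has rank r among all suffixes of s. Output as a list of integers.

sorted suffixes:
  #0 SA[0]=12  'aadebafeefaebceadbgadfc'
  #1 SA[1]=27  'adbgadfc'
  #2 SA[2]=13  'adebafeefaebceadbgadfc'
  #3 SA[3]=31  'adfc'
  #4 SA[4]=22  'aebceadbgadfc'
  #5 SA[5]=6  'afdafgaadebafeefaebceadbgadfc'
  #6 SA[6]=17  'afeefaebceadbgadfc'
  #7 SA[7]=9  'afgaadebafeefaebceadbgadfc'
  #8 SA[8]=16  'bafeefaebceadbgadfc'
  #9 SA[9]=24  'bceadbgadfc'
  #10 SA[10]=29  'bgadfc'
  #11 SA[11]=34  'c'
  #12 SA[12]=5  'cafdafgaadebafeefaebceadbgadfc'
  #13 SA[13]=25  'ceadbgadfc'
  #14 SA[14]=8  'dafgaadebafeefaebceadbgadfc'
  #15 SA[15]=28  'dbgadfc'
  #16 SA[16]=14  'debafeefaebceadbgadfc'
  #17 SA[17]=32  'dfc'
  #18 SA[18]=26  'eadbgadfc'
  #19 SA[19]=15  'ebafeefaebceadbgadfc'
  #20 SA[20]=23  'ebceadbgadfc'
  #21 SA[21]=19  'eefaebceadbgadfc'
  #22 SA[22]=0  'eegggcafdafgaadebafeefaebceadbgadfc'
  #23 SA[23]=20  'efaebceadbgadfc'
  #24 SA[24]=1  'egggcafdafgaadebafeefaebceadbgadfc'
  #25 SA[25]=21  'faebceadbgadfc'
  #26 SA[26]=33  'fc'
  #27 SA[27]=7  'fdafgaadebafeefaebceadbgadfc'
  #28 SA[28]=18  'feefaebceadbgadfc'
  #29 SA[29]=10  'fgaadebafeefaebceadbgadfc'
  #30 SA[30]=11  'gaadebafeefaebceadbgadfc'
  #31 SA[31]=30  'gadfc'
  #32 SA[32]=4  'gcafdafgaadebafeefaebceadbgadfc'
  #33 SA[33]=3  'ggcafdafgaadebafeefaebceadbgadfc'
  #34 SA[34]=2  'gggcafdafgaadebafeefaebceadbgadfc'

[12, 27, 13, 31, 22, 6, 17, 9, 16, 24, 29, 34, 5, 25, 8, 28, 14, 32, 26, 15, 23, 19, 0, 20, 1, 21, 33, 7, 18, 10, 11, 30, 4, 3, 2]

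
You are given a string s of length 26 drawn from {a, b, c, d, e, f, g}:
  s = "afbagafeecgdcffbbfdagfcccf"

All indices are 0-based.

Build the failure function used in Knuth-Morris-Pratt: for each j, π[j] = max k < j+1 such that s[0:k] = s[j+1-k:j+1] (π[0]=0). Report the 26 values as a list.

π[0] = 0
j=1 s[j]='f': π[1]=0 (border '')
j=2 s[j]='b': π[2]=0 (border '')
j=3 s[j]='a': π[3]=1 (border 'a')
j=4 s[j]='g': k: 1→0; π[4]=0 (border '')
j=5 s[j]='a': π[5]=1 (border 'a')
j=6 s[j]='f': π[6]=2 (border 'af')
j=7 s[j]='e': k: 2→0; π[7]=0 (border '')
j=8 s[j]='e': π[8]=0 (border '')
j=9 s[j]='c': π[9]=0 (border '')
j=10 s[j]='g': π[10]=0 (border '')
j=11 s[j]='d': π[11]=0 (border '')
j=12 s[j]='c': π[12]=0 (border '')
j=13 s[j]='f': π[13]=0 (border '')
j=14 s[j]='f': π[14]=0 (border '')
j=15 s[j]='b': π[15]=0 (border '')
j=16 s[j]='b': π[16]=0 (border '')
j=17 s[j]='f': π[17]=0 (border '')
j=18 s[j]='d': π[18]=0 (border '')
j=19 s[j]='a': π[19]=1 (border 'a')
j=20 s[j]='g': k: 1→0; π[20]=0 (border '')
j=21 s[j]='f': π[21]=0 (border '')
j=22 s[j]='c': π[22]=0 (border '')
j=23 s[j]='c': π[23]=0 (border '')
j=24 s[j]='c': π[24]=0 (border '')
j=25 s[j]='f': π[25]=0 (border '')

[0, 0, 0, 1, 0, 1, 2, 0, 0, 0, 0, 0, 0, 0, 0, 0, 0, 0, 0, 1, 0, 0, 0, 0, 0, 0]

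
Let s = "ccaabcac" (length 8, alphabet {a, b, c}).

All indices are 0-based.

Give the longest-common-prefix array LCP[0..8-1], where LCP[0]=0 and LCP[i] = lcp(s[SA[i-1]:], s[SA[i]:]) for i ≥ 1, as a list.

rank | idx | suffix
   0 |   2 | aabcac
   1 |   3 | abcac
   2 |   6 | ac
   3 |   4 | bcac
   4 |   7 | c
   5 |   1 | caabcac
   6 |   5 | cac
   7 |   0 | ccaabcac

SA = [2, 3, 6, 4, 7, 1, 5, 0]
i: (SA[i-1],SA[i]) lcp shared
  1: (2,3) 1 'a'
  2: (3,6) 1 'a'
  3: (6,4) 0 ''
  4: (4,7) 0 ''
  5: (7,1) 1 'c'
  6: (1,5) 2 'ca'
  7: (5,0) 1 'c'

[0, 1, 1, 0, 0, 1, 2, 1]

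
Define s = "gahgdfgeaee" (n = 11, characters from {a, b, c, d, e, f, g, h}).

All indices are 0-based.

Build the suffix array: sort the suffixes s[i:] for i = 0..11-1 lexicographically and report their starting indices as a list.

[8, 1, 4, 10, 7, 9, 5, 0, 3, 6, 2]

rank→(start, suffix):
  0 → (8, 'aee')
  1 → (1, 'ahgdfgeaee')
  2 → (4, 'dfgeaee')
  3 → (10, 'e')
  4 → (7, 'eaee')
  5 → (9, 'ee')
  6 → (5, 'fgeaee')
  7 → (0, 'gahgdfgeaee')
  8 → (3, 'gdfgeaee')
  9 → (6, 'geaee')
  10 → (2, 'hgdfgeaee')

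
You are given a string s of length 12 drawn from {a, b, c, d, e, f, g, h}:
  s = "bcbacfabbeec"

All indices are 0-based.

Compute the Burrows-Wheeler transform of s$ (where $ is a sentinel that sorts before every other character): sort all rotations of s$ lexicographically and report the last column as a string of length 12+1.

cfbca$bebaebc

rank  rotation       last
    0  $bcbacfabbeec  c
    1  abbeec$bcbacf  f
    2  acfabbeec$bcb  b
    3  bacfabbeec$bc  c
    4  bbeec$bcbacfa  a
    5  bcbacfabbeec$  $
    6  beec$bcbacfab  b
    7  c$bcbacfabbee  e
    8  cbacfabbeec$b  b
    9  cfabbeec$bcba  a
   10  ec$bcbacfabbe  e
   11  eec$bcbacfabb  b
   12  fabbeec$bcbac  c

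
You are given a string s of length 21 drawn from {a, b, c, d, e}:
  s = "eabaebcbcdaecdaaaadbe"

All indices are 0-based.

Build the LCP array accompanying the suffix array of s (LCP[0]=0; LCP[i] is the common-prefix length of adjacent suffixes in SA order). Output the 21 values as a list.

rank | idx | suffix
   0 |  14 | aaaadbe
   1 |  15 | aaadbe
   2 |  16 | aadbe
   3 |   1 | abaebcbcdaecdaaaadbe
   4 |  17 | adbe
   5 |   3 | aebcbcdaecdaaaadbe
   6 |  10 | aecdaaaadbe
   7 |   2 | baebcbcdaecdaaaadbe
   8 |   5 | bcbcdaecdaaaadbe
   9 |   7 | bcdaecdaaaadbe
  10 |  19 | be
  11 |   6 | cbcdaecdaaaadbe
  12 |  12 | cdaaaadbe
  13 |   8 | cdaecdaaaadbe
  14 |  13 | daaaadbe
  15 |   9 | daecdaaaadbe
  16 |  18 | dbe
  17 |  20 | e
  18 |   0 | eabaebcbcdaecdaaaadbe
  19 |   4 | ebcbcdaecdaaaadbe
  20 |  11 | ecdaaaadbe

SA = [14, 15, 16, 1, 17, 3, 10, 2, 5, 7, 19, 6, 12, 8, 13, 9, 18, 20, 0, 4, 11]
i: (SA[i-1],SA[i]) lcp shared
  1: (14,15) 3 'aaa'
  2: (15,16) 2 'aa'
  3: (16,1) 1 'a'
  4: (1,17) 1 'a'
  5: (17,3) 1 'a'
  6: (3,10) 2 'ae'
  7: (10,2) 0 ''
  8: (2,5) 1 'b'
  9: (5,7) 2 'bc'
  10: (7,19) 1 'b'
  11: (19,6) 0 ''
  12: (6,12) 1 'c'
  13: (12,8) 3 'cda'
  14: (8,13) 0 ''
  15: (13,9) 2 'da'
  16: (9,18) 1 'd'
  17: (18,20) 0 ''
  18: (20,0) 1 'e'
  19: (0,4) 1 'e'
  20: (4,11) 1 'e'

[0, 3, 2, 1, 1, 1, 2, 0, 1, 2, 1, 0, 1, 3, 0, 2, 1, 0, 1, 1, 1]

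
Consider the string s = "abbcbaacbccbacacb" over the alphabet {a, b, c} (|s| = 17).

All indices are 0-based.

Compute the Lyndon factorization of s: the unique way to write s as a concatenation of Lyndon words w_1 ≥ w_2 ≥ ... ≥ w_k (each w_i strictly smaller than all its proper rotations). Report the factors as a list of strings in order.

emit factor 1: 'abbcb' (i=0, period=5)
emit factor 2: 'aacbccbacacb' (i=5, period=12)

["abbcb", "aacbccbacacb"]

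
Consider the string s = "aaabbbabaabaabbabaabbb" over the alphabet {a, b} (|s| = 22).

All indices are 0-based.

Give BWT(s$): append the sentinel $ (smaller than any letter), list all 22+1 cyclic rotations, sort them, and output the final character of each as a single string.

rank  rotation                 last
    0  $aaabbbabaabaabbabaabbb  b
    1  aaabbbabaabaabbabaabbb$  $
    2  aabaabbabaabbb$aaabbbab  b
    3  aabbabaabbb$aaabbbabaab  b
    4  aabbb$aaabbbabaabaabbab  b
    5  aabbbabaabaabbabaabbb$a  a
    6  abaabaabbabaabbb$aaabbb  b
    7  abaabbabaabbb$aaabbbaba  a
    8  abaabbb$aaabbbabaabaabb  b
    9  abbabaabbb$aaabbbabaaba  a
   10  abbb$aaabbbabaabaabbaba  a
   11  abbbabaabaabbabaabbb$aa  a
   12  b$aaabbbabaabaabbabaabb  b
   13  baabaabbabaabbb$aaabbba  a
   14  baabbabaabbb$aaabbbabaa  a
   15  baabbb$aaabbbabaabaabba  a
   16  babaabaabbabaabbb$aaabb  b
   17  babaabbb$aaabbbabaabaab  b
   18  bb$aaabbbabaabaabbabaab  b
   19  bbabaabaabbabaabbb$aaab  b
   20  bbabaabbb$aaabbbabaabaa  a
   21  bbb$aaabbbabaabaabbabaa  a
   22  bbbabaabaabbabaabbb$aaa  a

b$bbbababaaabaaabbbbaaa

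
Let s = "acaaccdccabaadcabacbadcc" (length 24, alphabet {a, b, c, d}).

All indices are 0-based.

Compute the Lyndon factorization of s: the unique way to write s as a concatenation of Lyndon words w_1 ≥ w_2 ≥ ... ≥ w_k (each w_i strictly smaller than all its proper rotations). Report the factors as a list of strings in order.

["ac", "aaccdccabaadcabacbadcc"]

emit factor 1: 'ac' (i=0, period=2)
emit factor 2: 'aaccdccabaadcabacbadcc' (i=2, period=22)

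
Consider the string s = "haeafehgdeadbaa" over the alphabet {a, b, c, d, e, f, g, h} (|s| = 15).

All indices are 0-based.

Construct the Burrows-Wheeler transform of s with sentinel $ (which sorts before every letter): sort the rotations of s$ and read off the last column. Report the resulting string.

rank  rotation          last
    0  $haeafehgdeadbaa  a
    1  a$haeafehgdeadba  a
    2  aa$haeafehgdeadb  b
    3  adbaa$haeafehgde  e
    4  aeafehgdeadbaa$h  h
    5  afehgdeadbaa$hae  e
    6  baa$haeafehgdead  d
    7  dbaa$haeafehgdea  a
    8  deadbaa$haeafehg  g
    9  eadbaa$haeafehgd  d
   10  eafehgdeadbaa$ha  a
   11  ehgdeadbaa$haeaf  f
   12  fehgdeadbaa$haea  a
   13  gdeadbaa$haeafeh  h
   14  haeafehgdeadbaa$  $
   15  hgdeadbaa$haeafe  e

aabehedagdafah$e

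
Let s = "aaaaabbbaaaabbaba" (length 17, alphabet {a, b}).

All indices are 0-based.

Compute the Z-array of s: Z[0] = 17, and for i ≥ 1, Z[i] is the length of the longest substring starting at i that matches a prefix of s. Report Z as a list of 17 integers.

Z[0]=17
i=1: outside box; Z[1]=4 scan→box=[1,5)
i=2: min(r-i=3, Z[1]=4)=3; Z[2]=3
i=3: min(r-i=2, Z[2]=3)=2; Z[3]=2
i=4: min(r-i=1, Z[3]=2)=1; Z[4]=1
i=5: outside box; Z[5]=0
i=6: outside box; Z[6]=0
i=7: outside box; Z[7]=0
i=8: outside box; Z[8]=4 scan→box=[8,12)
i=9: min(r-i=3, Z[1]=4)=3; Z[9]=3
i=10: min(r-i=2, Z[2]=3)=2; Z[10]=2
i=11: min(r-i=1, Z[3]=2)=1; Z[11]=1
i=12: outside box; Z[12]=0
i=13: outside box; Z[13]=0
i=14: outside box; Z[14]=1 scan→box=[14,15)
i=15: outside box; Z[15]=0
i=16: outside box; Z[16]=1 scan→box=[16,17)

[17, 4, 3, 2, 1, 0, 0, 0, 4, 3, 2, 1, 0, 0, 1, 0, 1]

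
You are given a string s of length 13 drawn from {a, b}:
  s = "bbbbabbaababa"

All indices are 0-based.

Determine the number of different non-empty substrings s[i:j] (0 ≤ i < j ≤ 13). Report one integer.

68

rank | idx | suffix
   0 |  12 | a
   1 |   7 | aababa
   2 |  10 | aba
   3 |   8 | ababa
   4 |   4 | abbaababa
   5 |  11 | ba
   6 |   6 | baababa
   7 |   9 | baba
   8 |   3 | babbaababa
   9 |   5 | bbaababa
  10 |   2 | bbabbaababa
  11 |   1 | bbbabbaababa
  12 |   0 | bbbbabbaababa

SA = [12, 7, 10, 8, 4, 11, 6, 9, 3, 5, 2, 1, 0]
i: (SA[i-1],SA[i]) lcp shared
  1: (12,7) 1 'a'
  2: (7,10) 1 'a'
  3: (10,8) 3 'aba'
  4: (8,4) 2 'ab'
  5: (4,11) 0 ''
  6: (11,6) 2 'ba'
  7: (6,9) 2 'ba'
  8: (9,3) 3 'bab'
  9: (3,5) 1 'b'
  10: (5,2) 3 'bba'
  11: (2,1) 2 'bb'
  12: (1,0) 3 'bbb'

n(n+1)/2 = 13·14/2 = 91
Σ LCP = 0 + 1 + 1 + 3 + 2 + 0 + 2 + 2 + 3 + 1 + 3 + 2 + 3 = 23
distinct = 91 − 23 = 68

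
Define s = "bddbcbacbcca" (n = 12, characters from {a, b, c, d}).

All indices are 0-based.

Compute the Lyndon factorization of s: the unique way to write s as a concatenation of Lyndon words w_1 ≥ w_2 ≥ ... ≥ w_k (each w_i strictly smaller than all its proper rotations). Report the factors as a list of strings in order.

emit factor 1: 'bdd' (i=0, period=3)
emit factor 2: 'bc' (i=3, period=2)
emit factor 3: 'b' (i=5, period=1)
emit factor 4: 'acbcc' (i=6, period=5)
emit factor 5: 'a' (i=11, period=1)

["bdd", "bc", "b", "acbcc", "a"]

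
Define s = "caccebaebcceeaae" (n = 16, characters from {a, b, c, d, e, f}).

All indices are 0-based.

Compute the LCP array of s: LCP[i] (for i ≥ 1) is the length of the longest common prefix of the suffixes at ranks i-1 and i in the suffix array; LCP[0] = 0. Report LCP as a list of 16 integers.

rank→(start, suffix):
  0 → (13, 'aae')
  1 → (1, 'accebaebcceeaae')
  2 → (14, 'ae')
  3 → (6, 'aebcceeaae')
  4 → (5, 'baebcceeaae')
  5 → (8, 'bcceeaae')
  6 → (0, 'caccebaebcceeaae')
  7 → (2, 'ccebaebcceeaae')
  8 → (9, 'cceeaae')
  9 → (3, 'cebaebcceeaae')
  10 → (10, 'ceeaae')
  11 → (15, 'e')
  12 → (12, 'eaae')
  13 → (4, 'ebaebcceeaae')
  14 → (7, 'ebcceeaae')
  15 → (11, 'eeaae')

SA = [13, 1, 14, 6, 5, 8, 0, 2, 9, 3, 10, 15, 12, 4, 7, 11]
rank  pair      lcp
   1  s[13:],s[1:]  1  'a'
   2  s[1:],s[14:]  1  'a'
   3  s[14:],s[6:]  2  'ae'
   4  s[6:],s[5:]  0  ''
   5  s[5:],s[8:]  1  'b'
   6  s[8:],s[0:]  0  ''
   7  s[0:],s[2:]  1  'c'
   8  s[2:],s[9:]  3  'cce'
   9  s[9:],s[3:]  1  'c'
  10  s[3:],s[10:]  2  'ce'
  11  s[10:],s[15:]  0  ''
  12  s[15:],s[12:]  1  'e'
  13  s[12:],s[4:]  1  'e'
  14  s[4:],s[7:]  2  'eb'
  15  s[7:],s[11:]  1  'e'

[0, 1, 1, 2, 0, 1, 0, 1, 3, 1, 2, 0, 1, 1, 2, 1]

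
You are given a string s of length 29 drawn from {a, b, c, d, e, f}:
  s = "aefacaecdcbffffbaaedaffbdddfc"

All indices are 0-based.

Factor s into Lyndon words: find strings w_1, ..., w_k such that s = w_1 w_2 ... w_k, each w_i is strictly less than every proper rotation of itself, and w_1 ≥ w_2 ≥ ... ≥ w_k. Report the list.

["aef", "acaecdcbffffb", "aaedaffbdddfc"]

emit factor 1: 'aef' (i=0, period=3)
emit factor 2: 'acaecdcbffffb' (i=3, period=13)
emit factor 3: 'aaedaffbdddfc' (i=16, period=13)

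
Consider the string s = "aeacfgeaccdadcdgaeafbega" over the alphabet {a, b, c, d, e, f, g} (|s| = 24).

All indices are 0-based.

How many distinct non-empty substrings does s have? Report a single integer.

rank | idx | suffix
   0 |  23 | a
   1 |   7 | accdadcdgaeafbega
   2 |   2 | acfgeaccdadcdgaeafbega
   3 |  11 | adcdgaeafbega
   4 |   0 | aeacfgeaccdadcdgaeafbega
   5 |  16 | aeafbega
   6 |  18 | afbega
   7 |  20 | bega
   8 |   8 | ccdadcdgaeafbega
   9 |   9 | cdadcdgaeafbega
  10 |  13 | cdgaeafbega
  11 |   3 | cfgeaccdadcdgaeafbega
  12 |  10 | dadcdgaeafbega
  13 |  12 | dcdgaeafbega
  14 |  14 | dgaeafbega
  15 |   6 | eaccdadcdgaeafbega
  16 |   1 | eacfgeaccdadcdgaeafbega
  17 |  17 | eafbega
  18 |  21 | ega
  19 |  19 | fbega
  20 |   4 | fgeaccdadcdgaeafbega
  21 |  22 | ga
  22 |  15 | gaeafbega
  23 |   5 | geaccdadcdgaeafbega

SA = [23, 7, 2, 11, 0, 16, 18, 20, 8, 9, 13, 3, 10, 12, 14, 6, 1, 17, 21, 19, 4, 22, 15, 5]
[i] adj suffixes → lcp
  [1] 23/7 → 1 ('a')
  [2] 7/2 → 2 ('ac')
  [3] 2/11 → 1 ('a')
  [4] 11/0 → 1 ('a')
  [5] 0/16 → 3 ('aea')
  [6] 16/18 → 1 ('a')
  [7] 18/20 → 0 ('')
  [8] 20/8 → 0 ('')
  [9] 8/9 → 1 ('c')
  [10] 9/13 → 2 ('cd')
  [11] 13/3 → 1 ('c')
  [12] 3/10 → 0 ('')
  [13] 10/12 → 1 ('d')
  [14] 12/14 → 1 ('d')
  [15] 14/6 → 0 ('')
  [16] 6/1 → 3 ('eac')
  [17] 1/17 → 2 ('ea')
  [18] 17/21 → 1 ('e')
  [19] 21/19 → 0 ('')
  [20] 19/4 → 1 ('f')
  [21] 4/22 → 0 ('')
  [22] 22/15 → 2 ('ga')
  [23] 15/5 → 1 ('g')

n(n+1)/2 = 24·25/2 = 300
Σ LCP = 0 + 1 + 2 + 1 + 1 + 3 + 1 + 0 + 0 + 1 + 2 + 1 + 0 + 1 + 1 + 0 + 3 + 2 + 1 + 0 + 1 + 0 + 2 + 1 = 25
distinct = 300 − 25 = 275

275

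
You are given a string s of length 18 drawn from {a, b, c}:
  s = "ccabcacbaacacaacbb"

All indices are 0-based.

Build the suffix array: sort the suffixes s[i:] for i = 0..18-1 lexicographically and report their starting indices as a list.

[8, 13, 2, 11, 9, 5, 14, 17, 7, 16, 3, 12, 1, 10, 4, 6, 15, 0]

sorted suffixes:
  #0 SA[0]=8  'aacacaacbb'
  #1 SA[1]=13  'aacbb'
  #2 SA[2]=2  'abcacbaacacaacbb'
  #3 SA[3]=11  'acaacbb'
  #4 SA[4]=9  'acacaacbb'
  #5 SA[5]=5  'acbaacacaacbb'
  #6 SA[6]=14  'acbb'
  #7 SA[7]=17  'b'
  #8 SA[8]=7  'baacacaacbb'
  #9 SA[9]=16  'bb'
  #10 SA[10]=3  'bcacbaacacaacbb'
  #11 SA[11]=12  'caacbb'
  #12 SA[12]=1  'cabcacbaacacaacbb'
  #13 SA[13]=10  'cacaacbb'
  #14 SA[14]=4  'cacbaacacaacbb'
  #15 SA[15]=6  'cbaacacaacbb'
  #16 SA[16]=15  'cbb'
  #17 SA[17]=0  'ccabcacbaacacaacbb'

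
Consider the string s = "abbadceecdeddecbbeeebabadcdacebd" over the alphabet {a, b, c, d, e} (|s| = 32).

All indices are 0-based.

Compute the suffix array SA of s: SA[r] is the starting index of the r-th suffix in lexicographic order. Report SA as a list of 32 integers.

rank→(start, suffix):
  0 → (21, 'abadcdacebd')
  1 → (0, 'abbadceecdeddecbbeeebabadcdacebd')
  2 → (27, 'acebd')
  3 → (23, 'adcdacebd')
  4 → (3, 'adceecdeddecbbeeebabadcdacebd')
  5 → (20, 'babadcdacebd')
  6 → (22, 'badcdacebd')
  7 → (2, 'badceecdeddecbbeeebabadcdacebd')
  8 → (1, 'bbadceecdeddecbbeeebabadcdacebd')
  9 → (15, 'bbeeebabadcdacebd')
  10 → (30, 'bd')
  11 → (16, 'beeebabadcdacebd')
  12 → (14, 'cbbeeebabadcdacebd')
  13 → (25, 'cdacebd')
  14 → (8, 'cdeddecbbeeebabadcdacebd')
  15 → (28, 'cebd')
  16 → (5, 'ceecdeddecbbeeebabadcdacebd')
  17 → (31, 'd')
  18 → (26, 'dacebd')
  19 → (24, 'dcdacebd')
  20 → (4, 'dceecdeddecbbeeebabadcdacebd')
  21 → (11, 'ddecbbeeebabadcdacebd')
  22 → (12, 'decbbeeebabadcdacebd')
  23 → (9, 'deddecbbeeebabadcdacebd')
  24 → (19, 'ebabadcdacebd')
  25 → (29, 'ebd')
  26 → (13, 'ecbbeeebabadcdacebd')
  27 → (7, 'ecdeddecbbeeebabadcdacebd')
  28 → (10, 'eddecbbeeebabadcdacebd')
  29 → (18, 'eebabadcdacebd')
  30 → (6, 'eecdeddecbbeeebabadcdacebd')
  31 → (17, 'eeebabadcdacebd')

[21, 0, 27, 23, 3, 20, 22, 2, 1, 15, 30, 16, 14, 25, 8, 28, 5, 31, 26, 24, 4, 11, 12, 9, 19, 29, 13, 7, 10, 18, 6, 17]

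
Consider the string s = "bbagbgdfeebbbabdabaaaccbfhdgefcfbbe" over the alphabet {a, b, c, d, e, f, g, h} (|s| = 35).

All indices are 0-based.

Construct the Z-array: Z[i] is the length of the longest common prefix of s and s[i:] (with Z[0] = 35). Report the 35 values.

[35, 1, 0, 0, 1, 0, 0, 0, 0, 0, 2, 3, 1, 0, 1, 0, 0, 1, 0, 0, 0, 0, 0, 1, 0, 0, 0, 0, 0, 0, 0, 0, 2, 1, 0]

Z[0]=35
i=1: outside box; Z[1]=1 grow→box=[1,2)
i=2: outside box; Z[2]=0
i=3: outside box; Z[3]=0
i=4: outside box; Z[4]=1 grow→box=[4,5)
i=5: outside box; Z[5]=0
i=6: outside box; Z[6]=0
i=7: outside box; Z[7]=0
i=8: outside box; Z[8]=0
i=9: outside box; Z[9]=0
i=10: outside box; Z[10]=2 grow→box=[10,12)
i=11: min(r-i=1, Z[1]=1)=1; Z[11]=3 grow→box=[11,14)
i=12: min(r-i=2, Z[1]=1)=1; Z[12]=1
i=13: min(r-i=1, Z[2]=0)=0; Z[13]=0
i=14: outside box; Z[14]=1 grow→box=[14,15)
i=15: outside box; Z[15]=0
i=16: outside box; Z[16]=0
i=17: outside box; Z[17]=1 grow→box=[17,18)
i=18: outside box; Z[18]=0
i=19: outside box; Z[19]=0
i=20: outside box; Z[20]=0
i=21: outside box; Z[21]=0
i=22: outside box; Z[22]=0
i=23: outside box; Z[23]=1 grow→box=[23,24)
i=24: outside box; Z[24]=0
i=25: outside box; Z[25]=0
i=26: outside box; Z[26]=0
i=27: outside box; Z[27]=0
i=28: outside box; Z[28]=0
i=29: outside box; Z[29]=0
i=30: outside box; Z[30]=0
i=31: outside box; Z[31]=0
i=32: outside box; Z[32]=2 grow→box=[32,34)
i=33: min(r-i=1, Z[1]=1)=1; Z[33]=1
i=34: outside box; Z[34]=0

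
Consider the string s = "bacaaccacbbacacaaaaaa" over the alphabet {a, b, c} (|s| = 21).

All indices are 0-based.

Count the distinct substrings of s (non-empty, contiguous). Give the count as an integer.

sorted suffixes:
  #0 SA[0]=20  'a'
  #1 SA[1]=19  'aa'
  #2 SA[2]=18  'aaa'
  #3 SA[3]=17  'aaaa'
  #4 SA[4]=16  'aaaaa'
  #5 SA[5]=15  'aaaaaa'
  #6 SA[6]=3  'aaccacbbacacaaaaaa'
  #7 SA[7]=13  'acaaaaaa'
  #8 SA[8]=1  'acaaccacbbacacaaaaaa'
  #9 SA[9]=11  'acacaaaaaa'
  #10 SA[10]=7  'acbbacacaaaaaa'
  #11 SA[11]=4  'accacbbacacaaaaaa'
  #12 SA[12]=0  'bacaaccacbbacacaaaaaa'
  #13 SA[13]=10  'bacacaaaaaa'
  #14 SA[14]=9  'bbacacaaaaaa'
  #15 SA[15]=14  'caaaaaa'
  #16 SA[16]=2  'caaccacbbacacaaaaaa'
  #17 SA[17]=12  'cacaaaaaa'
  #18 SA[18]=6  'cacbbacacaaaaaa'
  #19 SA[19]=8  'cbbacacaaaaaa'
  #20 SA[20]=5  'ccacbbacacaaaaaa'

SA = [20, 19, 18, 17, 16, 15, 3, 13, 1, 11, 7, 4, 0, 10, 9, 14, 2, 12, 6, 8, 5]
rank  pair      lcp
   1  s[20:],s[19:]  1  'a'
   2  s[19:],s[18:]  2  'aa'
   3  s[18:],s[17:]  3  'aaa'
   4  s[17:],s[16:]  4  'aaaa'
   5  s[16:],s[15:]  5  'aaaaa'
   6  s[15:],s[3:]  2  'aa'
   7  s[3:],s[13:]  1  'a'
   8  s[13:],s[1:]  4  'acaa'
   9  s[1:],s[11:]  3  'aca'
  10  s[11:],s[7:]  2  'ac'
  11  s[7:],s[4:]  2  'ac'
  12  s[4:],s[0:]  0  ''
  13  s[0:],s[10:]  4  'baca'
  14  s[10:],s[9:]  1  'b'
  15  s[9:],s[14:]  0  ''
  16  s[14:],s[2:]  3  'caa'
  17  s[2:],s[12:]  2  'ca'
  18  s[12:],s[6:]  3  'cac'
  19  s[6:],s[8:]  1  'c'
  20  s[8:],s[5:]  1  'c'

n(n+1)/2 = 21·22/2 = 231
Σ LCP = 0 + 1 + 2 + 3 + 4 + 5 + 2 + 1 + 4 + 3 + 2 + 2 + 0 + 4 + 1 + 0 + 3 + 2 + 3 + 1 + 1 = 44
distinct = 231 − 44 = 187

187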